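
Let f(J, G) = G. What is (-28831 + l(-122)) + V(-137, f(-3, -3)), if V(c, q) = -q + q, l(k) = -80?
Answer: -28911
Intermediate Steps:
V(c, q) = 0
(-28831 + l(-122)) + V(-137, f(-3, -3)) = (-28831 - 80) + 0 = -28911 + 0 = -28911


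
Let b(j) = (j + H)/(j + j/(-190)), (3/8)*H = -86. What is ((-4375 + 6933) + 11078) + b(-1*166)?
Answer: 641836466/47061 ≈ 13638.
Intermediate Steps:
H = -688/3 (H = (8/3)*(-86) = -688/3 ≈ -229.33)
b(j) = 190*(-688/3 + j)/(189*j) (b(j) = (j - 688/3)/(j + j/(-190)) = (-688/3 + j)/(j + j*(-1/190)) = (-688/3 + j)/(j - j/190) = (-688/3 + j)/((189*j/190)) = (-688/3 + j)*(190/(189*j)) = 190*(-688/3 + j)/(189*j))
((-4375 + 6933) + 11078) + b(-1*166) = ((-4375 + 6933) + 11078) + 190*(-688 + 3*(-1*166))/(567*((-1*166))) = (2558 + 11078) + (190/567)*(-688 + 3*(-166))/(-166) = 13636 + (190/567)*(-1/166)*(-688 - 498) = 13636 + (190/567)*(-1/166)*(-1186) = 13636 + 112670/47061 = 641836466/47061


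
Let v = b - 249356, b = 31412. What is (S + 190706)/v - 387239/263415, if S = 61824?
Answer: -25152767761/9568286460 ≈ -2.6288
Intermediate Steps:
v = -217944 (v = 31412 - 249356 = -217944)
(S + 190706)/v - 387239/263415 = (61824 + 190706)/(-217944) - 387239/263415 = 252530*(-1/217944) - 387239*1/263415 = -126265/108972 - 387239/263415 = -25152767761/9568286460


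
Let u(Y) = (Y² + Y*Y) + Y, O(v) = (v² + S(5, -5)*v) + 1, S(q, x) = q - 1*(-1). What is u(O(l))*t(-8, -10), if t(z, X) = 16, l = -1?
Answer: 448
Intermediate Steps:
S(q, x) = 1 + q (S(q, x) = q + 1 = 1 + q)
O(v) = 1 + v² + 6*v (O(v) = (v² + (1 + 5)*v) + 1 = (v² + 6*v) + 1 = 1 + v² + 6*v)
u(Y) = Y + 2*Y² (u(Y) = (Y² + Y²) + Y = 2*Y² + Y = Y + 2*Y²)
u(O(l))*t(-8, -10) = ((1 + (-1)² + 6*(-1))*(1 + 2*(1 + (-1)² + 6*(-1))))*16 = ((1 + 1 - 6)*(1 + 2*(1 + 1 - 6)))*16 = -4*(1 + 2*(-4))*16 = -4*(1 - 8)*16 = -4*(-7)*16 = 28*16 = 448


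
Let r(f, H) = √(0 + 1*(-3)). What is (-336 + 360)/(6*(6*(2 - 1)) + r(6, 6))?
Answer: 288/433 - 8*I*√3/433 ≈ 0.66513 - 0.032001*I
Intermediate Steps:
r(f, H) = I*√3 (r(f, H) = √(0 - 3) = √(-3) = I*√3)
(-336 + 360)/(6*(6*(2 - 1)) + r(6, 6)) = (-336 + 360)/(6*(6*(2 - 1)) + I*√3) = 24/(6*(6*1) + I*√3) = 24/(6*6 + I*√3) = 24/(36 + I*√3)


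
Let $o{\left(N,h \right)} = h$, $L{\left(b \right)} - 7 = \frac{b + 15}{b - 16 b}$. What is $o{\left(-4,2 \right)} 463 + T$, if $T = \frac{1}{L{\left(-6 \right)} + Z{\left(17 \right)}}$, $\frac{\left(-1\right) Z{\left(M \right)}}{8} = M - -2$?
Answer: $\frac{1341764}{1449} \approx 925.99$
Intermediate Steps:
$Z{\left(M \right)} = -16 - 8 M$ ($Z{\left(M \right)} = - 8 \left(M - -2\right) = - 8 \left(M + 2\right) = - 8 \left(2 + M\right) = -16 - 8 M$)
$L{\left(b \right)} = 7 - \frac{15 + b}{15 b}$ ($L{\left(b \right)} = 7 + \frac{b + 15}{b - 16 b} = 7 + \frac{15 + b}{\left(-15\right) b} = 7 + \left(15 + b\right) \left(- \frac{1}{15 b}\right) = 7 - \frac{15 + b}{15 b}$)
$T = - \frac{10}{1449}$ ($T = \frac{1}{\left(\frac{104}{15} - \frac{1}{-6}\right) - 152} = \frac{1}{\left(\frac{104}{15} - - \frac{1}{6}\right) - 152} = \frac{1}{\left(\frac{104}{15} + \frac{1}{6}\right) - 152} = \frac{1}{\frac{71}{10} - 152} = \frac{1}{- \frac{1449}{10}} = - \frac{10}{1449} \approx -0.0069013$)
$o{\left(-4,2 \right)} 463 + T = 2 \cdot 463 - \frac{10}{1449} = 926 - \frac{10}{1449} = \frac{1341764}{1449}$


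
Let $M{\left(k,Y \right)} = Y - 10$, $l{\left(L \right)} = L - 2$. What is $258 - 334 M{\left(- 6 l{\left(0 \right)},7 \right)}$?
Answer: $1260$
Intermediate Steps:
$l{\left(L \right)} = -2 + L$
$M{\left(k,Y \right)} = -10 + Y$
$258 - 334 M{\left(- 6 l{\left(0 \right)},7 \right)} = 258 - 334 \left(-10 + 7\right) = 258 - -1002 = 258 + 1002 = 1260$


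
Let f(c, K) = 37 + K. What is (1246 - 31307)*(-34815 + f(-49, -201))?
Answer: 1051503719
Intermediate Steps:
(1246 - 31307)*(-34815 + f(-49, -201)) = (1246 - 31307)*(-34815 + (37 - 201)) = -30061*(-34815 - 164) = -30061*(-34979) = 1051503719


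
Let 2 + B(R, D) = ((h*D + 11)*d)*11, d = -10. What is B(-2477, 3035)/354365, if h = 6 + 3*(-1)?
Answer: -58986/20845 ≈ -2.8297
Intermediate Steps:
h = 3 (h = 6 - 3 = 3)
B(R, D) = -1212 - 330*D (B(R, D) = -2 + ((3*D + 11)*(-10))*11 = -2 + ((11 + 3*D)*(-10))*11 = -2 + (-110 - 30*D)*11 = -2 + (-1210 - 330*D) = -1212 - 330*D)
B(-2477, 3035)/354365 = (-1212 - 330*3035)/354365 = (-1212 - 1001550)*(1/354365) = -1002762*1/354365 = -58986/20845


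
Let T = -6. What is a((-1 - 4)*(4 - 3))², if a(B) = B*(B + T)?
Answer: 3025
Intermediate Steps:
a(B) = B*(-6 + B) (a(B) = B*(B - 6) = B*(-6 + B))
a((-1 - 4)*(4 - 3))² = (((-1 - 4)*(4 - 3))*(-6 + (-1 - 4)*(4 - 3)))² = ((-5*1)*(-6 - 5*1))² = (-5*(-6 - 5))² = (-5*(-11))² = 55² = 3025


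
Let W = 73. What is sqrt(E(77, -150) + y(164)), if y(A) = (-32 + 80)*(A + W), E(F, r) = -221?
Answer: sqrt(11155) ≈ 105.62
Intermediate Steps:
y(A) = 3504 + 48*A (y(A) = (-32 + 80)*(A + 73) = 48*(73 + A) = 3504 + 48*A)
sqrt(E(77, -150) + y(164)) = sqrt(-221 + (3504 + 48*164)) = sqrt(-221 + (3504 + 7872)) = sqrt(-221 + 11376) = sqrt(11155)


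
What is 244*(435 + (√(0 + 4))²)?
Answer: 107116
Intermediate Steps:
244*(435 + (√(0 + 4))²) = 244*(435 + (√4)²) = 244*(435 + 2²) = 244*(435 + 4) = 244*439 = 107116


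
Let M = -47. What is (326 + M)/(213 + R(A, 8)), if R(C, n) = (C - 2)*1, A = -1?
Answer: 93/70 ≈ 1.3286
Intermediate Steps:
R(C, n) = -2 + C (R(C, n) = (-2 + C)*1 = -2 + C)
(326 + M)/(213 + R(A, 8)) = (326 - 47)/(213 + (-2 - 1)) = 279/(213 - 3) = 279/210 = 279*(1/210) = 93/70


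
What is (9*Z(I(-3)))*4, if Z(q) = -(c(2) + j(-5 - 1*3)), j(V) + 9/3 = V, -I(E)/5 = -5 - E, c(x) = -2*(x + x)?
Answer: 684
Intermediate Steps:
c(x) = -4*x
I(E) = 25 + 5*E (I(E) = -5*(-5 - E) = 25 + 5*E)
j(V) = -3 + V
Z(q) = 19 (Z(q) = -(-4*2 + (-3 + (-5 - 1*3))) = -(-8 + (-3 + (-5 - 3))) = -(-8 + (-3 - 8)) = -(-8 - 11) = -1*(-19) = 19)
(9*Z(I(-3)))*4 = (9*19)*4 = 171*4 = 684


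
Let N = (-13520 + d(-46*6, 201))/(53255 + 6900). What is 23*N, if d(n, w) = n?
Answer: -317308/60155 ≈ -5.2748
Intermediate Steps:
N = -13796/60155 (N = (-13520 - 46*6)/(53255 + 6900) = (-13520 - 276)/60155 = -13796*1/60155 = -13796/60155 ≈ -0.22934)
23*N = 23*(-13796/60155) = -317308/60155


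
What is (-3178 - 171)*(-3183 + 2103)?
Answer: 3616920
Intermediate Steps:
(-3178 - 171)*(-3183 + 2103) = -3349*(-1080) = 3616920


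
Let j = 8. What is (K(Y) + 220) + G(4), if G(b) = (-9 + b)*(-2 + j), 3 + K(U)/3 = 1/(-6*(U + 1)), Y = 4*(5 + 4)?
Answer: 13393/74 ≈ 180.99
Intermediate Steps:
Y = 36 (Y = 4*9 = 36)
K(U) = -9 + 3/(-6 - 6*U) (K(U) = -9 + 3/((-6*(U + 1))) = -9 + 3/((-6*(1 + U))) = -9 + 3/(-6 - 6*U))
G(b) = -54 + 6*b (G(b) = (-9 + b)*(-2 + 8) = (-9 + b)*6 = -54 + 6*b)
(K(Y) + 220) + G(4) = ((-19 - 18*36)/(2*(1 + 36)) + 220) + (-54 + 6*4) = ((1/2)*(-19 - 648)/37 + 220) + (-54 + 24) = ((1/2)*(1/37)*(-667) + 220) - 30 = (-667/74 + 220) - 30 = 15613/74 - 30 = 13393/74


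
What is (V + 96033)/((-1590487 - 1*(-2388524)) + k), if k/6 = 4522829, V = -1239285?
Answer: -1143252/27935011 ≈ -0.040925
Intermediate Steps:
k = 27136974 (k = 6*4522829 = 27136974)
(V + 96033)/((-1590487 - 1*(-2388524)) + k) = (-1239285 + 96033)/((-1590487 - 1*(-2388524)) + 27136974) = -1143252/((-1590487 + 2388524) + 27136974) = -1143252/(798037 + 27136974) = -1143252/27935011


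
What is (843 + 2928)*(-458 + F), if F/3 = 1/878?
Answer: -1516398291/878 ≈ -1.7271e+6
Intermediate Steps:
F = 3/878 ≈ 0.0034169
(843 + 2928)*(-458 + F) = (843 + 2928)*(-458 + 3/878) = 3771*(-402121/878) = -1516398291/878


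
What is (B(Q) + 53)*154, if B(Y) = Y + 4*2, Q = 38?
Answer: 15246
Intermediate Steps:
B(Y) = 8 + Y (B(Y) = Y + 8 = 8 + Y)
(B(Q) + 53)*154 = ((8 + 38) + 53)*154 = (46 + 53)*154 = 99*154 = 15246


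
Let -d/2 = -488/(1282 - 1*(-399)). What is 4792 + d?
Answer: 8056328/1681 ≈ 4792.6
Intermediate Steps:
d = 976/1681 (d = -(-976)/(1282 - 1*(-399)) = -(-976)/(1282 + 399) = -(-976)/1681 = -2*(-488/1681) = 976/1681 ≈ 0.58061)
4792 + d = 4792 + 976/1681 = 8056328/1681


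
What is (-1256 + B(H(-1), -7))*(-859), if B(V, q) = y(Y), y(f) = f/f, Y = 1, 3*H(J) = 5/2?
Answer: 1078045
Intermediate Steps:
H(J) = ⅚ (H(J) = (5/2)/3 = (5*(½))/3 = (⅓)*(5/2) = ⅚)
y(f) = 1
B(V, q) = 1
(-1256 + B(H(-1), -7))*(-859) = (-1256 + 1)*(-859) = -1255*(-859) = 1078045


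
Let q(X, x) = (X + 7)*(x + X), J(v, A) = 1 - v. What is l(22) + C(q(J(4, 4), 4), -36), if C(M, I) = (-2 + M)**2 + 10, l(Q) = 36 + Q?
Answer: 72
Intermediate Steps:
q(X, x) = (7 + X)*(X + x)
C(M, I) = 10 + (-2 + M)**2
l(22) + C(q(J(4, 4), 4), -36) = (36 + 22) + (10 + (-2 + ((1 - 1*4)**2 + 7*(1 - 1*4) + 7*4 + (1 - 1*4)*4))**2) = 58 + (10 + (-2 + ((1 - 4)**2 + 7*(1 - 4) + 28 + (1 - 4)*4))**2) = 58 + (10 + (-2 + ((-3)**2 + 7*(-3) + 28 - 3*4))**2) = 58 + (10 + (-2 + (9 - 21 + 28 - 12))**2) = 58 + (10 + (-2 + 4)**2) = 58 + (10 + 2**2) = 58 + (10 + 4) = 58 + 14 = 72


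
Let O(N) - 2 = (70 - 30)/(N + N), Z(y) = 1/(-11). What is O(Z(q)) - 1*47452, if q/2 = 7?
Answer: -47670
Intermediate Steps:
q = 14 (q = 2*7 = 14)
Z(y) = -1/11
O(N) = 2 + 20/N (O(N) = 2 + (70 - 30)/(N + N) = 2 + 40/((2*N)) = 2 + 40*(1/(2*N)) = 2 + 20/N)
O(Z(q)) - 1*47452 = (2 + 20/(-1/11)) - 1*47452 = (2 + 20*(-11)) - 47452 = (2 - 220) - 47452 = -218 - 47452 = -47670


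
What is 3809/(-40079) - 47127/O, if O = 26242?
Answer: -152981447/80904086 ≈ -1.8909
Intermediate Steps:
3809/(-40079) - 47127/O = 3809/(-40079) - 47127/26242 = 3809*(-1/40079) - 47127*1/26242 = -293/3083 - 47127/26242 = -152981447/80904086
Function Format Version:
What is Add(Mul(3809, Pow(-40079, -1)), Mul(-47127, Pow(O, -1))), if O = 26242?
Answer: Rational(-152981447, 80904086) ≈ -1.8909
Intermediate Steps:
Add(Mul(3809, Pow(-40079, -1)), Mul(-47127, Pow(O, -1))) = Add(Mul(3809, Pow(-40079, -1)), Mul(-47127, Pow(26242, -1))) = Add(Mul(3809, Rational(-1, 40079)), Mul(-47127, Rational(1, 26242))) = Add(Rational(-293, 3083), Rational(-47127, 26242)) = Rational(-152981447, 80904086)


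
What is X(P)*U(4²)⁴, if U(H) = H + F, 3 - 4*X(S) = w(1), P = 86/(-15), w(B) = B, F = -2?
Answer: 19208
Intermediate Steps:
P = -86/15 (P = 86*(-1/15) = -86/15 ≈ -5.7333)
X(S) = ½ (X(S) = ¾ - ¼*1 = ¾ - ¼ = ½)
U(H) = -2 + H (U(H) = H - 2 = -2 + H)
X(P)*U(4²)⁴ = (-2 + 4²)⁴/2 = (-2 + 16)⁴/2 = (½)*14⁴ = (½)*38416 = 19208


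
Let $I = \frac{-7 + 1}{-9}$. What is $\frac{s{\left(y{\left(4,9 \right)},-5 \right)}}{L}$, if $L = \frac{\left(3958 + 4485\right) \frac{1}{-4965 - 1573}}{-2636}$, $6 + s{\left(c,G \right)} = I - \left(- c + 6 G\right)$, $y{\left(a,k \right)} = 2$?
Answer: $\frac{1378733440}{25329} \approx 54433.0$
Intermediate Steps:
$I = \frac{2}{3}$ ($I = \left(-6\right) \left(- \frac{1}{9}\right) = \frac{2}{3} \approx 0.66667$)
$s{\left(c,G \right)} = - \frac{16}{3} + c - 6 G$ ($s{\left(c,G \right)} = -6 - \left(- \frac{2}{3} - c + 6 G\right) = -6 + \left(\frac{2}{3} + c - 6 G\right) = - \frac{16}{3} + c - 6 G$)
$L = \frac{8443}{17234168}$ ($L = \frac{8443}{-6538} \left(- \frac{1}{2636}\right) = 8443 \left(- \frac{1}{6538}\right) \left(- \frac{1}{2636}\right) = \left(- \frac{8443}{6538}\right) \left(- \frac{1}{2636}\right) = \frac{8443}{17234168} \approx 0.0004899$)
$\frac{s{\left(y{\left(4,9 \right)},-5 \right)}}{L} = \frac{- \frac{16}{3} + 2 - -30}{\frac{8443}{17234168}} = \left(- \frac{16}{3} + 2 + 30\right) \frac{17234168}{8443} = \frac{80}{3} \cdot \frac{17234168}{8443} = \frac{1378733440}{25329}$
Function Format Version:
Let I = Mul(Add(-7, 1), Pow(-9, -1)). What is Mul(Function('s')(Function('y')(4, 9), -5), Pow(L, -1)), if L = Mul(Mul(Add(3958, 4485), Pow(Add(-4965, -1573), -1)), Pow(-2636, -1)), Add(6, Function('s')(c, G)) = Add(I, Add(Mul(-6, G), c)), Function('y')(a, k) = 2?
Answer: Rational(1378733440, 25329) ≈ 54433.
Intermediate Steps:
I = Rational(2, 3) (I = Mul(-6, Rational(-1, 9)) = Rational(2, 3) ≈ 0.66667)
Function('s')(c, G) = Add(Rational(-16, 3), c, Mul(-6, G)) (Function('s')(c, G) = Add(-6, Add(Rational(2, 3), Add(Mul(-6, G), c))) = Add(-6, Add(Rational(2, 3), Add(c, Mul(-6, G)))) = Add(-6, Add(Rational(2, 3), c, Mul(-6, G))) = Add(Rational(-16, 3), c, Mul(-6, G)))
L = Rational(8443, 17234168) (L = Mul(Mul(8443, Pow(-6538, -1)), Rational(-1, 2636)) = Mul(Mul(8443, Rational(-1, 6538)), Rational(-1, 2636)) = Mul(Rational(-8443, 6538), Rational(-1, 2636)) = Rational(8443, 17234168) ≈ 0.00048990)
Mul(Function('s')(Function('y')(4, 9), -5), Pow(L, -1)) = Mul(Add(Rational(-16, 3), 2, Mul(-6, -5)), Pow(Rational(8443, 17234168), -1)) = Mul(Add(Rational(-16, 3), 2, 30), Rational(17234168, 8443)) = Mul(Rational(80, 3), Rational(17234168, 8443)) = Rational(1378733440, 25329)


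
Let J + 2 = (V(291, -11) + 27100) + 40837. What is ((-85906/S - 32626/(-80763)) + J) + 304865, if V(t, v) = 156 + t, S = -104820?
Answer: 526626970457603/1410929610 ≈ 3.7325e+5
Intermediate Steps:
J = 68382 (J = -2 + (((156 + 291) + 27100) + 40837) = -2 + ((447 + 27100) + 40837) = -2 + (27547 + 40837) = -2 + 68384 = 68382)
((-85906/S - 32626/(-80763)) + J) + 304865 = ((-85906/(-104820) - 32626/(-80763)) + 68382) + 304865 = ((-85906*(-1/104820) - 32626*(-1/80763)) + 68382) + 304865 = ((42953/52410 + 32626/80763) + 68382) + 304865 = (1726313933/1410929610 + 68382) + 304865 = 96483914904953/1410929610 + 304865 = 526626970457603/1410929610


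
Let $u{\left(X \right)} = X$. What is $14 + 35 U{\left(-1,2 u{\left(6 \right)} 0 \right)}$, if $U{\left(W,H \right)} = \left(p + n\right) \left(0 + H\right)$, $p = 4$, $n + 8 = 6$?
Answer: $14$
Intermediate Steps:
$n = -2$ ($n = -8 + 6 = -2$)
$U{\left(W,H \right)} = 2 H$ ($U{\left(W,H \right)} = \left(4 - 2\right) \left(0 + H\right) = 2 H$)
$14 + 35 U{\left(-1,2 u{\left(6 \right)} 0 \right)} = 14 + 35 \cdot 2 \cdot 2 \cdot 6 \cdot 0 = 14 + 35 \cdot 2 \cdot 12 \cdot 0 = 14 + 35 \cdot 2 \cdot 0 = 14 + 35 \cdot 0 = 14 + 0 = 14$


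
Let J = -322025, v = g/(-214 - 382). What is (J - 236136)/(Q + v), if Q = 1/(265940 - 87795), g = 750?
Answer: 29631210220810/66804077 ≈ 4.4355e+5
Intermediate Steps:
v = -375/298 (v = 750/(-214 - 382) = 750/(-596) = -1/596*750 = -375/298 ≈ -1.2584)
Q = 1/178145 ≈ 5.6134e-6
(J - 236136)/(Q + v) = (-322025 - 236136)/(1/178145 - 375/298) = -558161/(-66804077/53087210) = -558161*(-53087210/66804077) = 29631210220810/66804077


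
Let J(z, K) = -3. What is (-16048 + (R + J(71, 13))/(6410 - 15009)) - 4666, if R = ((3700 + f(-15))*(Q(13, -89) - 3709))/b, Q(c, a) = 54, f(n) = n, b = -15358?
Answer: -2735575560189/132063442 ≈ -20714.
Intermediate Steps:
R = 13468675/15358 (R = ((3700 - 15)*(54 - 3709))/(-15358) = (3685*(-3655))*(-1/15358) = -13468675*(-1/15358) = 13468675/15358 ≈ 876.98)
(-16048 + (R + J(71, 13))/(6410 - 15009)) - 4666 = (-16048 + (13468675/15358 - 3)/(6410 - 15009)) - 4666 = (-16048 + (13422601/15358)/(-8599)) - 4666 = (-16048 + (13422601/15358)*(-1/8599)) - 4666 = (-16048 - 13422601/132063442) - 4666 = -2119367539817/132063442 - 4666 = -2735575560189/132063442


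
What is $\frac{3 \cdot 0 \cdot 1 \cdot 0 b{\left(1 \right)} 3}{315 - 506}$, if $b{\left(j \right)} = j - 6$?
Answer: $0$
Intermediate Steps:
$b{\left(j \right)} = -6 + j$ ($b{\left(j \right)} = j - 6 = -6 + j$)
$\frac{3 \cdot 0 \cdot 1 \cdot 0 b{\left(1 \right)} 3}{315 - 506} = \frac{3 \cdot 0 \cdot 1 \cdot 0 \left(-6 + 1\right) 3}{315 - 506} = \frac{0 \cdot 1 \cdot 0 \left(\left(-5\right) 3\right)}{-191} = - \frac{0 \cdot 0 \left(-15\right)}{191} = - \frac{0 \left(-15\right)}{191} = \left(- \frac{1}{191}\right) 0 = 0$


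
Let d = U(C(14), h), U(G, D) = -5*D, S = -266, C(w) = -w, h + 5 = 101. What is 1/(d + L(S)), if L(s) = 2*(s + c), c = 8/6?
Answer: -3/3028 ≈ -0.00099075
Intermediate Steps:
h = 96 (h = -5 + 101 = 96)
c = 4/3 (c = 8*(1/6) = 4/3 ≈ 1.3333)
d = -480 (d = -5*96 = -480)
L(s) = 8/3 + 2*s (L(s) = 2*(s + 4/3) = 2*(4/3 + s) = 8/3 + 2*s)
1/(d + L(S)) = 1/(-480 + (8/3 + 2*(-266))) = 1/(-480 + (8/3 - 532)) = 1/(-480 - 1588/3) = 1/(-3028/3) = -3/3028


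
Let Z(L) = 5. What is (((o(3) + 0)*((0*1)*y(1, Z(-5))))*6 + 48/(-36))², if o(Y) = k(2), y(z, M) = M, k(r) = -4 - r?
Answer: 16/9 ≈ 1.7778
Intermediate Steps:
o(Y) = -6 (o(Y) = -4 - 1*2 = -4 - 2 = -6)
(((o(3) + 0)*((0*1)*y(1, Z(-5))))*6 + 48/(-36))² = (((-6 + 0)*((0*1)*5))*6 + 48/(-36))² = (-0*5*6 + 48*(-1/36))² = (-6*0*6 - 4/3)² = (0*6 - 4/3)² = (0 - 4/3)² = (-4/3)² = 16/9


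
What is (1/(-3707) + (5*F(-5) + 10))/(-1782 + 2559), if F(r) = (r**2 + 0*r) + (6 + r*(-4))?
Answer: 982354/2880339 ≈ 0.34105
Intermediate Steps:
F(r) = 6 + r**2 - 4*r (F(r) = (r**2 + 0) + (6 - 4*r) = r**2 + (6 - 4*r) = 6 + r**2 - 4*r)
(1/(-3707) + (5*F(-5) + 10))/(-1782 + 2559) = (1/(-3707) + (5*(6 + (-5)**2 - 4*(-5)) + 10))/(-1782 + 2559) = (-1/3707 + (5*(6 + 25 + 20) + 10))/777 = (-1/3707 + (5*51 + 10))*(1/777) = (-1/3707 + (255 + 10))*(1/777) = (-1/3707 + 265)*(1/777) = (982354/3707)*(1/777) = 982354/2880339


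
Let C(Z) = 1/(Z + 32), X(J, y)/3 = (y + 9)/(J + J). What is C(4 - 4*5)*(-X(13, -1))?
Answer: -3/52 ≈ -0.057692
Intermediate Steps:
X(J, y) = 3*(9 + y)/(2*J) (X(J, y) = 3*((y + 9)/(J + J)) = 3*((9 + y)/((2*J))) = 3*((9 + y)*(1/(2*J))) = 3*((9 + y)/(2*J)) = 3*(9 + y)/(2*J))
C(Z) = 1/(32 + Z)
C(4 - 4*5)*(-X(13, -1)) = (-3*(9 - 1)/(2*13))/(32 + (4 - 4*5)) = (-3*8/(2*13))/(32 + (4 - 20)) = (-1*12/13)/(32 - 16) = -12/13/16 = (1/16)*(-12/13) = -3/52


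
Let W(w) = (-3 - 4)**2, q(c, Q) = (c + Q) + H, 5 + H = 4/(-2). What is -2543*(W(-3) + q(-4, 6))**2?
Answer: -4923248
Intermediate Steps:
H = -7 (H = -5 + 4/(-2) = -5 + 4*(-1/2) = -5 - 2 = -7)
q(c, Q) = -7 + Q + c (q(c, Q) = (c + Q) - 7 = (Q + c) - 7 = -7 + Q + c)
W(w) = 49 (W(w) = (-7)**2 = 49)
-2543*(W(-3) + q(-4, 6))**2 = -2543*(49 + (-7 + 6 - 4))**2 = -2543*(49 - 5)**2 = -2543*44**2 = -2543*1936 = -4923248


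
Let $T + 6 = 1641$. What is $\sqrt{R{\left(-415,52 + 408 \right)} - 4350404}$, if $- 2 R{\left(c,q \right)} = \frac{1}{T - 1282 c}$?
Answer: $\frac{i \sqrt{4955951214820942930}}{1067330} \approx 2085.8 i$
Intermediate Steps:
$T = 1635$ ($T = -6 + 1641 = 1635$)
$R{\left(c,q \right)} = - \frac{1}{2 \left(1635 - 1282 c\right)}$
$\sqrt{R{\left(-415,52 + 408 \right)} - 4350404} = \sqrt{\frac{1}{2 \left(-1635 + 1282 \left(-415\right)\right)} - 4350404} = \sqrt{\frac{1}{2 \left(-1635 - 532030\right)} - 4350404} = \sqrt{\frac{1}{2 \left(-533665\right)} - 4350404} = \sqrt{\frac{1}{2} \left(- \frac{1}{533665}\right) - 4350404} = \sqrt{- \frac{1}{1067330} - 4350404} = \sqrt{- \frac{4643316701321}{1067330}} = \frac{i \sqrt{4955951214820942930}}{1067330}$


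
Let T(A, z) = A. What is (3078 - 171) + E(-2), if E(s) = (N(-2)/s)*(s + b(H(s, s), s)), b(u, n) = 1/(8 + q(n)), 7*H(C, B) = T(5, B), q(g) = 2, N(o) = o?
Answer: 29051/10 ≈ 2905.1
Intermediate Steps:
H(C, B) = 5/7 (H(C, B) = (⅐)*5 = 5/7)
b(u, n) = ⅒ (b(u, n) = 1/(8 + 2) = 1/10 = ⅒)
E(s) = -2*(⅒ + s)/s (E(s) = (-2/s)*(s + ⅒) = (-2/s)*(⅒ + s) = -2*(⅒ + s)/s)
(3078 - 171) + E(-2) = (3078 - 171) + (-2 - ⅕/(-2)) = 2907 + (-2 - ⅕*(-½)) = 2907 + (-2 + ⅒) = 2907 - 19/10 = 29051/10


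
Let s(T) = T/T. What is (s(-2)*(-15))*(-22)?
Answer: 330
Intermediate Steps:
s(T) = 1
(s(-2)*(-15))*(-22) = (1*(-15))*(-22) = -15*(-22) = 330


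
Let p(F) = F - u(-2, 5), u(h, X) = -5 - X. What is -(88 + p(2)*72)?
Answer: -952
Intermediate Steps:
p(F) = 10 + F (p(F) = F - (-5 - 1*5) = F - (-5 - 5) = F - 1*(-10) = F + 10 = 10 + F)
-(88 + p(2)*72) = -(88 + (10 + 2)*72) = -(88 + 12*72) = -(88 + 864) = -1*952 = -952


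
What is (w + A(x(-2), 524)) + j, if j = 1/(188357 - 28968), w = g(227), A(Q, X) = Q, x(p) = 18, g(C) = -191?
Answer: -27574296/159389 ≈ -173.00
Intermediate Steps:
w = -191
j = 1/159389 ≈ 6.2740e-6
(w + A(x(-2), 524)) + j = (-191 + 18) + 1/159389 = -173 + 1/159389 = -27574296/159389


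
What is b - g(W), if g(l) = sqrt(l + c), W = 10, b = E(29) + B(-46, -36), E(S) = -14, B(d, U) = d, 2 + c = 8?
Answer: -64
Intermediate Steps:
c = 6 (c = -2 + 8 = 6)
b = -60 (b = -14 - 46 = -60)
g(l) = sqrt(6 + l) (g(l) = sqrt(l + 6) = sqrt(6 + l))
b - g(W) = -60 - sqrt(6 + 10) = -60 - sqrt(16) = -60 - 1*4 = -60 - 4 = -64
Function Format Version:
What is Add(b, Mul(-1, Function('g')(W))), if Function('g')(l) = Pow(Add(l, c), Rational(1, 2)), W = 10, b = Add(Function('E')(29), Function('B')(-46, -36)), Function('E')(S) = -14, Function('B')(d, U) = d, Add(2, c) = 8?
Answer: -64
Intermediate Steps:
c = 6 (c = Add(-2, 8) = 6)
b = -60 (b = Add(-14, -46) = -60)
Function('g')(l) = Pow(Add(6, l), Rational(1, 2)) (Function('g')(l) = Pow(Add(l, 6), Rational(1, 2)) = Pow(Add(6, l), Rational(1, 2)))
Add(b, Mul(-1, Function('g')(W))) = Add(-60, Mul(-1, Pow(Add(6, 10), Rational(1, 2)))) = Add(-60, Mul(-1, Pow(16, Rational(1, 2)))) = Add(-60, Mul(-1, 4)) = Add(-60, -4) = -64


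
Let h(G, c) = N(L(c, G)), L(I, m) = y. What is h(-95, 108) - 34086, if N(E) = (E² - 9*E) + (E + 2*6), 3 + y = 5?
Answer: -34086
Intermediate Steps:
y = 2 (y = -3 + 5 = 2)
L(I, m) = 2
N(E) = 12 + E² - 8*E (N(E) = (E² - 9*E) + (E + 12) = (E² - 9*E) + (12 + E) = 12 + E² - 8*E)
h(G, c) = 0 (h(G, c) = 12 + 2² - 8*2 = 12 + 4 - 16 = 0)
h(-95, 108) - 34086 = 0 - 34086 = -34086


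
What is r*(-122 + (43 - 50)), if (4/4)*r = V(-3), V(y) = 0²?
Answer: 0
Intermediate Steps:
V(y) = 0
r = 0
r*(-122 + (43 - 50)) = 0*(-122 + (43 - 50)) = 0*(-122 - 7) = 0*(-129) = 0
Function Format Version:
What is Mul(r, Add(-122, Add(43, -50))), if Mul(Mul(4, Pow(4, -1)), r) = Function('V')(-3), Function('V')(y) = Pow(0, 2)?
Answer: 0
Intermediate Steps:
Function('V')(y) = 0
r = 0
Mul(r, Add(-122, Add(43, -50))) = Mul(0, Add(-122, Add(43, -50))) = Mul(0, Add(-122, -7)) = Mul(0, -129) = 0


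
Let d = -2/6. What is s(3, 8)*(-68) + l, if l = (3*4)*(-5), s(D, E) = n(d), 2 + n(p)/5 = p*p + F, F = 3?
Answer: -3940/9 ≈ -437.78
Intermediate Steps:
d = -⅓ (d = -2*⅙ = -⅓ ≈ -0.33333)
n(p) = 5 + 5*p² (n(p) = -10 + 5*(p*p + 3) = -10 + 5*(p² + 3) = -10 + 5*(3 + p²) = -10 + (15 + 5*p²) = 5 + 5*p²)
s(D, E) = 50/9 (s(D, E) = 5 + 5*(-⅓)² = 5 + 5*(⅑) = 5 + 5/9 = 50/9)
l = -60 (l = 12*(-5) = -60)
s(3, 8)*(-68) + l = (50/9)*(-68) - 60 = -3400/9 - 60 = -3940/9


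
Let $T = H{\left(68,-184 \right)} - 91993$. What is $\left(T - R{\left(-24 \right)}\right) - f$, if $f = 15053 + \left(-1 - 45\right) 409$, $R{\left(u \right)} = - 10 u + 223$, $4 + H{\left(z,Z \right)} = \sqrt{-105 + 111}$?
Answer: $-88699 + \sqrt{6} \approx -88697.0$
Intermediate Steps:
$H{\left(z,Z \right)} = -4 + \sqrt{6}$ ($H{\left(z,Z \right)} = -4 + \sqrt{-105 + 111} = -4 + \sqrt{6}$)
$R{\left(u \right)} = 223 - 10 u$
$T = -91997 + \sqrt{6}$ ($T = \left(-4 + \sqrt{6}\right) - 91993 = -91997 + \sqrt{6} \approx -91995.0$)
$f = -3761$ ($f = 15053 + \left(-1 - 45\right) 409 = 15053 - 18814 = -3761$)
$\left(T - R{\left(-24 \right)}\right) - f = \left(\left(-91997 + \sqrt{6}\right) - \left(223 - -240\right)\right) - -3761 = \left(\left(-91997 + \sqrt{6}\right) - \left(223 + 240\right)\right) + 3761 = \left(\left(-91997 + \sqrt{6}\right) - 463\right) + 3761 = \left(-92460 + \sqrt{6}\right) + 3761 = -88699 + \sqrt{6}$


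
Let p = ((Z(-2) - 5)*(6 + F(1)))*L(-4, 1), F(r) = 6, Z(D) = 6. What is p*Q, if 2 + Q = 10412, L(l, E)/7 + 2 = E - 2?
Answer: -2623320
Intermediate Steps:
L(l, E) = -28 + 7*E (L(l, E) = -14 + 7*(E - 2) = -14 + 7*(-2 + E) = -14 + (-14 + 7*E) = -28 + 7*E)
Q = 10410 (Q = -2 + 10412 = 10410)
p = -252 (p = ((6 - 5)*(6 + 6))*(-28 + 7*1) = (1*12)*(-28 + 7) = 12*(-21) = -252)
p*Q = -252*10410 = -2623320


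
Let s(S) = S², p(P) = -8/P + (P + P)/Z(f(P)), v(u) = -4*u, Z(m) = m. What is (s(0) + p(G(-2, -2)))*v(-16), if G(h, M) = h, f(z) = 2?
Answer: 128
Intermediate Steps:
p(P) = P - 8/P (p(P) = -8/P + (P + P)/2 = -8/P + (2*P)*(½) = -8/P + P = P - 8/P)
(s(0) + p(G(-2, -2)))*v(-16) = (0² + (-2 - 8/(-2)))*(-4*(-16)) = (0 + (-2 - 8*(-½)))*64 = (0 + (-2 + 4))*64 = (0 + 2)*64 = 2*64 = 128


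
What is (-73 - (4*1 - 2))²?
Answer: 5625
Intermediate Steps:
(-73 - (4*1 - 2))² = (-73 - (4 - 2))² = (-73 - 1*2)² = (-73 - 2)² = (-75)² = 5625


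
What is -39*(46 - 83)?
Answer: 1443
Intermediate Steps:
-39*(46 - 83) = -39*(-37) = 1443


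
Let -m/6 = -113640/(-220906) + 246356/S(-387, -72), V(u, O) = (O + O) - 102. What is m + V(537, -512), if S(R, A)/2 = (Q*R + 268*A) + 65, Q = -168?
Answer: -5791525321234/5057090605 ≈ -1145.2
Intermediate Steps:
S(R, A) = 130 - 336*R + 536*A (S(R, A) = 2*((-168*R + 268*A) + 65) = 2*(65 - 168*R + 268*A) = 130 - 336*R + 536*A)
V(u, O) = -102 + 2*O (V(u, O) = 2*O - 102 = -102 + 2*O)
m = -97241300004/5057090605 (m = -6*(-113640/(-220906) + 246356/(130 - 336*(-387) + 536*(-72))) = -6*(-113640*(-1/220906) + 246356/(130 + 130032 - 38592)) = -6*(56820/110453 + 246356/91570) = -6*(56820/110453 + 246356*(1/91570)) = -6*(56820/110453 + 123178/45785) = -6*16206883334/5057090605 = -97241300004/5057090605 ≈ -19.229)
m + V(537, -512) = -97241300004/5057090605 + (-102 + 2*(-512)) = -97241300004/5057090605 + (-102 - 1024) = -97241300004/5057090605 - 1126 = -5791525321234/5057090605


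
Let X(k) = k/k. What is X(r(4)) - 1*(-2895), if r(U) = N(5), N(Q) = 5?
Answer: 2896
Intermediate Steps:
r(U) = 5
X(k) = 1
X(r(4)) - 1*(-2895) = 1 - 1*(-2895) = 1 + 2895 = 2896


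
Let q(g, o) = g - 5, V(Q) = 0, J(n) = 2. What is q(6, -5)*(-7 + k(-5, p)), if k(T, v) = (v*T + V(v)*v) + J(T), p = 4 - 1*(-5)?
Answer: -50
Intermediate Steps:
q(g, o) = -5 + g
p = 9 (p = 4 + 5 = 9)
k(T, v) = 2 + T*v (k(T, v) = (v*T + 0*v) + 2 = (T*v + 0) + 2 = T*v + 2 = 2 + T*v)
q(6, -5)*(-7 + k(-5, p)) = (-5 + 6)*(-7 + (2 - 5*9)) = 1*(-7 + (2 - 45)) = 1*(-7 - 43) = 1*(-50) = -50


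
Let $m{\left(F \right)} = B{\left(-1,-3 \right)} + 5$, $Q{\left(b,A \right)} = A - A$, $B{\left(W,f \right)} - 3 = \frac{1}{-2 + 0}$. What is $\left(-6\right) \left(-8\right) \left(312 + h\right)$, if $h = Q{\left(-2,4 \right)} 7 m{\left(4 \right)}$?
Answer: $14976$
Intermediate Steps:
$B{\left(W,f \right)} = \frac{5}{2}$ ($B{\left(W,f \right)} = 3 + \frac{1}{-2 + 0} = 3 + \frac{1}{-2} = 3 - \frac{1}{2} = \frac{5}{2}$)
$Q{\left(b,A \right)} = 0$
$m{\left(F \right)} = \frac{15}{2}$ ($m{\left(F \right)} = \frac{5}{2} + 5 = \frac{15}{2}$)
$h = 0$ ($h = 0 \cdot 7 \cdot \frac{15}{2} = 0 \cdot \frac{15}{2} = 0$)
$\left(-6\right) \left(-8\right) \left(312 + h\right) = \left(-6\right) \left(-8\right) \left(312 + 0\right) = 48 \cdot 312 = 14976$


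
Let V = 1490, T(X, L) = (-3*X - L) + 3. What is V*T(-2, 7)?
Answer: 2980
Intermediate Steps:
T(X, L) = 3 - L - 3*X (T(X, L) = (-L - 3*X) + 3 = 3 - L - 3*X)
V*T(-2, 7) = 1490*(3 - 1*7 - 3*(-2)) = 1490*(3 - 7 + 6) = 1490*2 = 2980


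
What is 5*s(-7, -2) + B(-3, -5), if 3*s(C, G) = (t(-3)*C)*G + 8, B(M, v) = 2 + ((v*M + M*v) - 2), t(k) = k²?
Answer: 760/3 ≈ 253.33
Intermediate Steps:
B(M, v) = 2*M*v (B(M, v) = 2 + ((M*v + M*v) - 2) = 2 + (2*M*v - 2) = 2 + (-2 + 2*M*v) = 2*M*v)
s(C, G) = 8/3 + 3*C*G (s(C, G) = (((-3)²*C)*G + 8)/3 = ((9*C)*G + 8)/3 = (9*C*G + 8)/3 = (8 + 9*C*G)/3 = 8/3 + 3*C*G)
5*s(-7, -2) + B(-3, -5) = 5*(8/3 + 3*(-7)*(-2)) + 2*(-3)*(-5) = 5*(8/3 + 42) + 30 = 5*(134/3) + 30 = 670/3 + 30 = 760/3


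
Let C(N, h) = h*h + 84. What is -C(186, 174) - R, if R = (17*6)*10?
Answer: -31380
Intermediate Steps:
C(N, h) = 84 + h² (C(N, h) = h² + 84 = 84 + h²)
R = 1020 (R = 102*10 = 1020)
-C(186, 174) - R = -(84 + 174²) - 1*1020 = -(84 + 30276) - 1020 = -1*30360 - 1020 = -30360 - 1020 = -31380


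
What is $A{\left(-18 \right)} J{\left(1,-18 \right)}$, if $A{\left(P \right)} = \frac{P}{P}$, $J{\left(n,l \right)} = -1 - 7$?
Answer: $-8$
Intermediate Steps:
$J{\left(n,l \right)} = -8$ ($J{\left(n,l \right)} = -1 - 7 = -8$)
$A{\left(P \right)} = 1$
$A{\left(-18 \right)} J{\left(1,-18 \right)} = 1 \left(-8\right) = -8$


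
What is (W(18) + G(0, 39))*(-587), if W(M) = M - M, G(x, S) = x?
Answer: 0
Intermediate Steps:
W(M) = 0
(W(18) + G(0, 39))*(-587) = (0 + 0)*(-587) = 0*(-587) = 0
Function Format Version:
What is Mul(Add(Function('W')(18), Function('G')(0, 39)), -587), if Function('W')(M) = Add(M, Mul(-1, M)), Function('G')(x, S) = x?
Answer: 0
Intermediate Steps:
Function('W')(M) = 0
Mul(Add(Function('W')(18), Function('G')(0, 39)), -587) = Mul(Add(0, 0), -587) = Mul(0, -587) = 0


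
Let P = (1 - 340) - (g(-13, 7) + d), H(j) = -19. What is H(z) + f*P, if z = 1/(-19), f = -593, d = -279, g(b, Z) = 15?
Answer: 44456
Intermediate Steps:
z = -1/19 ≈ -0.052632
P = -75 (P = (1 - 340) - (15 - 279) = -339 - 1*(-264) = -339 + 264 = -75)
H(z) + f*P = -19 - 593*(-75) = -19 + 44475 = 44456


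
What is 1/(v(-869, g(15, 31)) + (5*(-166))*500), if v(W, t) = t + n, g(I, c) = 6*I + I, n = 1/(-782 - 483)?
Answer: -1265/524842176 ≈ -2.4102e-6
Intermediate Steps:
n = -1/1265 (n = 1/(-1265) = -1/1265 ≈ -0.00079051)
g(I, c) = 7*I
v(W, t) = -1/1265 + t (v(W, t) = t - 1/1265 = -1/1265 + t)
1/(v(-869, g(15, 31)) + (5*(-166))*500) = 1/((-1/1265 + 7*15) + (5*(-166))*500) = 1/((-1/1265 + 105) - 830*500) = 1/(132824/1265 - 415000) = 1/(-524842176/1265) = -1265/524842176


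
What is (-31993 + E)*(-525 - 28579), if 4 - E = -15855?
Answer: 469563936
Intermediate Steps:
E = 15859 (E = 4 - 1*(-15855) = 4 + 15855 = 15859)
(-31993 + E)*(-525 - 28579) = (-31993 + 15859)*(-525 - 28579) = -16134*(-29104) = 469563936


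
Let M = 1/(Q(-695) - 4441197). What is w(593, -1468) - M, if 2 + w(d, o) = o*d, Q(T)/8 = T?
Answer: -3871017584181/4446757 ≈ -8.7053e+5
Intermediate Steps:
Q(T) = 8*T
w(d, o) = -2 + d*o (w(d, o) = -2 + o*d = -2 + d*o)
M = -1/4446757 (M = 1/(8*(-695) - 4441197) = 1/(-5560 - 4441197) = 1/(-4446757) = -1/4446757 ≈ -2.2488e-7)
w(593, -1468) - M = (-2 + 593*(-1468)) - 1*(-1/4446757) = (-2 - 870524) + 1/4446757 = -870526 + 1/4446757 = -3871017584181/4446757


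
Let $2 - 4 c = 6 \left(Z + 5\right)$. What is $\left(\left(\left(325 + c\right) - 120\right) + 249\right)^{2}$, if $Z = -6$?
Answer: $207936$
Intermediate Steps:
$c = 2$ ($c = \frac{1}{2} - \frac{6 \left(-6 + 5\right)}{4} = \frac{1}{2} - \frac{6 \left(-1\right)}{4} = \frac{1}{2} - - \frac{3}{2} = \frac{1}{2} + \frac{3}{2} = 2$)
$\left(\left(\left(325 + c\right) - 120\right) + 249\right)^{2} = \left(\left(\left(325 + 2\right) - 120\right) + 249\right)^{2} = \left(\left(327 - 120\right) + 249\right)^{2} = \left(207 + 249\right)^{2} = 456^{2} = 207936$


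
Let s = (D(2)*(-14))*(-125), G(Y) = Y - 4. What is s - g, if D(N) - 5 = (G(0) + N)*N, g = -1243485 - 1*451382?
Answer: 1696617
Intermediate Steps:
G(Y) = -4 + Y
g = -1694867 (g = -1243485 - 451382 = -1694867)
D(N) = 5 + N*(-4 + N) (D(N) = 5 + ((-4 + 0) + N)*N = 5 + (-4 + N)*N = 5 + N*(-4 + N))
s = 1750 (s = ((5 + 2**2 - 4*2)*(-14))*(-125) = ((5 + 4 - 8)*(-14))*(-125) = (1*(-14))*(-125) = -14*(-125) = 1750)
s - g = 1750 - 1*(-1694867) = 1750 + 1694867 = 1696617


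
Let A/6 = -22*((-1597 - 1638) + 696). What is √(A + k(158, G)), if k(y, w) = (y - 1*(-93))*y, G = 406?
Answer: √374806 ≈ 612.21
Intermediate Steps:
k(y, w) = y*(93 + y) (k(y, w) = (y + 93)*y = (93 + y)*y = y*(93 + y))
A = 335148 (A = 6*(-22*((-1597 - 1638) + 696)) = 6*(-22*(-3235 + 696)) = 6*(-22*(-2539)) = 6*55858 = 335148)
√(A + k(158, G)) = √(335148 + 158*(93 + 158)) = √(335148 + 158*251) = √(335148 + 39658) = √374806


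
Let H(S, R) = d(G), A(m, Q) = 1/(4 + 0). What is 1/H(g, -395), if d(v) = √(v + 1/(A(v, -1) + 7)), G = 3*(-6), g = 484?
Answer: -I*√15022/518 ≈ -0.23661*I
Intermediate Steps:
A(m, Q) = ¼ (A(m, Q) = 1/4 = ¼)
G = -18
d(v) = √(4/29 + v) (d(v) = √(v + 1/(¼ + 7)) = √(v + 1/(29/4)) = √(v + 4/29) = √(4/29 + v))
H(S, R) = I*√15022/29 (H(S, R) = √(116 + 841*(-18))/29 = √(116 - 15138)/29 = √(-15022)/29 = (I*√15022)/29 = I*√15022/29)
1/H(g, -395) = 1/(I*√15022/29) = -I*√15022/518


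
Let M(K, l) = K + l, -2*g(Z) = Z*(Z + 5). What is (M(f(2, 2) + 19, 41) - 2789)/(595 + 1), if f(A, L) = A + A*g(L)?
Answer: -2741/596 ≈ -4.5990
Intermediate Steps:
g(Z) = -Z*(5 + Z)/2 (g(Z) = -Z*(Z + 5)/2 = -Z*(5 + Z)/2)
f(A, L) = A - A*L*(5 + L)/2 (f(A, L) = A + A*(-L*(5 + L)/2) = A - A*L*(5 + L)/2)
(M(f(2, 2) + 19, 41) - 2789)/(595 + 1) = (((-½*2*(-2 + 2*(5 + 2)) + 19) + 41) - 2789)/(595 + 1) = (((-½*2*(-2 + 2*7) + 19) + 41) - 2789)/596 = (((-½*2*(-2 + 14) + 19) + 41) - 2789)*(1/596) = (((-½*2*12 + 19) + 41) - 2789)*(1/596) = (((-12 + 19) + 41) - 2789)*(1/596) = ((7 + 41) - 2789)*(1/596) = (48 - 2789)*(1/596) = -2741*1/596 = -2741/596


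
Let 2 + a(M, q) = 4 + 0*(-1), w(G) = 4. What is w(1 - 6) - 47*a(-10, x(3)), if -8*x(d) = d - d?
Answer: -90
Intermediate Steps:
x(d) = 0 (x(d) = -(d - d)/8 = -⅛*0 = 0)
a(M, q) = 2 (a(M, q) = -2 + (4 + 0*(-1)) = -2 + (4 + 0) = -2 + 4 = 2)
w(1 - 6) - 47*a(-10, x(3)) = 4 - 47*2 = 4 - 94 = -90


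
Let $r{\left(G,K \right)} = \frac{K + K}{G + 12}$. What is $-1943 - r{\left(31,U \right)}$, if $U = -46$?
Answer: $- \frac{83457}{43} \approx -1940.9$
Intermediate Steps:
$r{\left(G,K \right)} = \frac{2 K}{12 + G}$
$-1943 - r{\left(31,U \right)} = -1943 - 2 \left(-46\right) \frac{1}{12 + 31} = -1943 - 2 \left(-46\right) \frac{1}{43} = -1943 - - \frac{92}{43} = -1943 + \frac{92}{43} = - \frac{83457}{43}$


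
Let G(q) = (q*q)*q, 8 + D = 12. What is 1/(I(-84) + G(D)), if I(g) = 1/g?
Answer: 84/5375 ≈ 0.015628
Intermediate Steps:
D = 4 (D = -8 + 12 = 4)
G(q) = q**3 (G(q) = q**2*q = q**3)
1/(I(-84) + G(D)) = 1/(1/(-84) + 4**3) = 1/(-1/84 + 64) = 1/(5375/84) = 84/5375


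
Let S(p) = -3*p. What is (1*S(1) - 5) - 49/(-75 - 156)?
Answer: -257/33 ≈ -7.7879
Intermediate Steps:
(1*S(1) - 5) - 49/(-75 - 156) = (1*(-3*1) - 5) - 49/(-75 - 156) = (1*(-3) - 5) - 49/(-231) = (-3 - 5) - 1/231*(-49) = -8 + 7/33 = -257/33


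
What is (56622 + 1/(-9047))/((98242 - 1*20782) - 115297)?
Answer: -512259233/342311339 ≈ -1.4965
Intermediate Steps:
(56622 + 1/(-9047))/((98242 - 1*20782) - 115297) = (56622 - 1/9047)/((98242 - 20782) - 115297) = 512259233/(9047*(77460 - 115297)) = (512259233/9047)/(-37837) = (512259233/9047)*(-1/37837) = -512259233/342311339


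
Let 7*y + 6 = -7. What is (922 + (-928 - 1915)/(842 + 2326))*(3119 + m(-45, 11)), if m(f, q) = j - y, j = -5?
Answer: 63645653983/22176 ≈ 2.8700e+6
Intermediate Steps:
y = -13/7 (y = -6/7 + (⅐)*(-7) = -6/7 - 1 = -13/7 ≈ -1.8571)
m(f, q) = -22/7 (m(f, q) = -5 - 1*(-13/7) = -5 + 13/7 = -22/7)
(922 + (-928 - 1915)/(842 + 2326))*(3119 + m(-45, 11)) = (922 + (-928 - 1915)/(842 + 2326))*(3119 - 22/7) = (922 - 2843/3168)*(21811/7) = (2918053/3168)*(21811/7) = 63645653983/22176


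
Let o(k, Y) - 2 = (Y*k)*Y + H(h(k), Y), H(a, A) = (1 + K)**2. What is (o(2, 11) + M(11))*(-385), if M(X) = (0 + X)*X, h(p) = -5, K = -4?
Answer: -143990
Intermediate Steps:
M(X) = X**2 (M(X) = X*X = X**2)
H(a, A) = 9 (H(a, A) = (1 - 4)**2 = (-3)**2 = 9)
o(k, Y) = 11 + k*Y**2 (o(k, Y) = 2 + ((Y*k)*Y + 9) = 2 + (k*Y**2 + 9) = 2 + (9 + k*Y**2) = 11 + k*Y**2)
(o(2, 11) + M(11))*(-385) = ((11 + 2*11**2) + 11**2)*(-385) = ((11 + 2*121) + 121)*(-385) = ((11 + 242) + 121)*(-385) = (253 + 121)*(-385) = 374*(-385) = -143990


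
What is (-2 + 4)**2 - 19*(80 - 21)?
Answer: -1117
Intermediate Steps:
(-2 + 4)**2 - 19*(80 - 21) = 2**2 - 19*59 = 4 - 1121 = -1117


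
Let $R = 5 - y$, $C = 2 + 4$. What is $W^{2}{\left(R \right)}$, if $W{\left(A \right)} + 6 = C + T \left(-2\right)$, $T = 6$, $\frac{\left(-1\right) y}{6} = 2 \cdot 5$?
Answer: $144$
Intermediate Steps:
$C = 6$
$y = -60$ ($y = - 6 \cdot 2 \cdot 5 = \left(-6\right) 10 = -60$)
$R = 65$ ($R = 5 - -60 = 5 + 60 = 65$)
$W{\left(A \right)} = -12$ ($W{\left(A \right)} = -6 + \left(6 + 6 \left(-2\right)\right) = -6 + \left(6 - 12\right) = -6 - 6 = -12$)
$W^{2}{\left(R \right)} = \left(-12\right)^{2} = 144$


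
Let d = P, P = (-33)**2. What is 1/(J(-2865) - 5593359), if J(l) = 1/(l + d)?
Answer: -1776/9933805585 ≈ -1.7878e-7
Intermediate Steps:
P = 1089
d = 1089
J(l) = 1/(1089 + l) (J(l) = 1/(l + 1089) = 1/(1089 + l))
1/(J(-2865) - 5593359) = 1/(1/(1089 - 2865) - 5593359) = 1/(1/(-1776) - 5593359) = 1/(-1/1776 - 5593359) = 1/(-9933805585/1776) = -1776/9933805585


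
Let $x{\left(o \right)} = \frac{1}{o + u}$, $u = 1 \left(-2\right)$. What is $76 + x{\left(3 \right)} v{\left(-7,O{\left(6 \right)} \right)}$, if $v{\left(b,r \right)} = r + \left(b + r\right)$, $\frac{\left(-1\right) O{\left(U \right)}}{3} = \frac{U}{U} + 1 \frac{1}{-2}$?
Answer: $66$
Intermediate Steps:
$O{\left(U \right)} = - \frac{3}{2}$ ($O{\left(U \right)} = - 3 \left(\frac{U}{U} + 1 \frac{1}{-2}\right) = - 3 \left(1 + 1 \left(- \frac{1}{2}\right)\right) = - 3 \left(1 - \frac{1}{2}\right) = \left(-3\right) \frac{1}{2} = - \frac{3}{2}$)
$u = -2$
$x{\left(o \right)} = \frac{1}{-2 + o}$ ($x{\left(o \right)} = \frac{1}{o - 2} = \frac{1}{-2 + o}$)
$v{\left(b,r \right)} = b + 2 r$
$76 + x{\left(3 \right)} v{\left(-7,O{\left(6 \right)} \right)} = 76 + \frac{-7 + 2 \left(- \frac{3}{2}\right)}{-2 + 3} = 76 + \frac{-7 - 3}{1} = 76 + 1 \left(-10\right) = 76 - 10 = 66$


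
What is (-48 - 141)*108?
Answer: -20412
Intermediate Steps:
(-48 - 141)*108 = -189*108 = -20412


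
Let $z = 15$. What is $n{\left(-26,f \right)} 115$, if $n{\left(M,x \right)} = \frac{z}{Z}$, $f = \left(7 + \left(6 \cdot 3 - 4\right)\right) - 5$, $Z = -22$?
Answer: $- \frac{1725}{22} \approx -78.409$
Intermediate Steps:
$f = 16$ ($f = \left(7 + \left(18 - 4\right)\right) - 5 = \left(7 + 14\right) - 5 = 21 - 5 = 16$)
$n{\left(M,x \right)} = - \frac{15}{22}$ ($n{\left(M,x \right)} = \frac{15}{-22} = 15 \left(- \frac{1}{22}\right) = - \frac{15}{22}$)
$n{\left(-26,f \right)} 115 = \left(- \frac{15}{22}\right) 115 = - \frac{1725}{22}$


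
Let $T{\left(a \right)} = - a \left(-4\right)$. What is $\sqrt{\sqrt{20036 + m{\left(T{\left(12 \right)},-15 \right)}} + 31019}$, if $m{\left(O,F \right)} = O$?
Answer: $\sqrt{31019 + 2 \sqrt{5021}} \approx 176.52$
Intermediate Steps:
$T{\left(a \right)} = 4 a$
$\sqrt{\sqrt{20036 + m{\left(T{\left(12 \right)},-15 \right)}} + 31019} = \sqrt{\sqrt{20036 + 4 \cdot 12} + 31019} = \sqrt{\sqrt{20036 + 48} + 31019} = \sqrt{\sqrt{20084} + 31019} = \sqrt{2 \sqrt{5021} + 31019} = \sqrt{31019 + 2 \sqrt{5021}}$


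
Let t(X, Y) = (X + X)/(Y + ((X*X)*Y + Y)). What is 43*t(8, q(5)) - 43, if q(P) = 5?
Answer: -6751/165 ≈ -40.915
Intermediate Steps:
t(X, Y) = 2*X/(2*Y + Y*X**2) (t(X, Y) = (2*X)/(Y + (X**2*Y + Y)) = (2*X)/(Y + (Y*X**2 + Y)) = (2*X)/(Y + (Y + Y*X**2)) = (2*X)/(2*Y + Y*X**2) = 2*X/(2*Y + Y*X**2))
43*t(8, q(5)) - 43 = 43*(2*8/(5*(2 + 8**2))) - 43 = 43*(2*8*(1/5)/(2 + 64)) - 43 = 43*(2*8*(1/5)/66) - 43 = 43*(2*8*(1/5)*(1/66)) - 43 = 43*(8/165) - 43 = 344/165 - 43 = -6751/165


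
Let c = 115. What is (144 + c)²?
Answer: 67081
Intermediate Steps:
(144 + c)² = (144 + 115)² = 259² = 67081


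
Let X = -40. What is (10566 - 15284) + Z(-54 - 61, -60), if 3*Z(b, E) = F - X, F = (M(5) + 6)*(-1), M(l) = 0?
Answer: -14120/3 ≈ -4706.7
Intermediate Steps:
F = -6 (F = (0 + 6)*(-1) = 6*(-1) = -6)
Z(b, E) = 34/3 (Z(b, E) = (-6 - 1*(-40))/3 = (-6 + 40)/3 = (⅓)*34 = 34/3)
(10566 - 15284) + Z(-54 - 61, -60) = (10566 - 15284) + 34/3 = -4718 + 34/3 = -14120/3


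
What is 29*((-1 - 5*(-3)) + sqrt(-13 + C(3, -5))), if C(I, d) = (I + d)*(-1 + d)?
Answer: 406 + 29*I ≈ 406.0 + 29.0*I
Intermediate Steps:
C(I, d) = (-1 + d)*(I + d)
29*((-1 - 5*(-3)) + sqrt(-13 + C(3, -5))) = 29*((-1 - 5*(-3)) + sqrt(-13 + ((-5)**2 - 1*3 - 1*(-5) + 3*(-5)))) = 29*((-1 + 15) + sqrt(-13 + (25 - 3 + 5 - 15))) = 29*(14 + sqrt(-13 + 12)) = 29*(14 + sqrt(-1)) = 29*(14 + I) = 406 + 29*I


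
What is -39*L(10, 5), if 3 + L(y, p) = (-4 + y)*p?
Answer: -1053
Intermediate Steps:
L(y, p) = -3 + p*(-4 + y) (L(y, p) = -3 + (-4 + y)*p = -3 + p*(-4 + y))
-39*L(10, 5) = -39*(-3 - 4*5 + 5*10) = -39*(-3 - 20 + 50) = -39*27 = -1053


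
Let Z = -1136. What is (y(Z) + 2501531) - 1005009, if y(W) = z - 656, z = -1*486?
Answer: 1495380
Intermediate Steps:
z = -486
y(W) = -1142 (y(W) = -486 - 656 = -1142)
(y(Z) + 2501531) - 1005009 = (-1142 + 2501531) - 1005009 = 2500389 - 1005009 = 1495380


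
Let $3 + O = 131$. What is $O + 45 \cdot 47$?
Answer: $2243$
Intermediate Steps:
$O = 128$ ($O = -3 + 131 = 128$)
$O + 45 \cdot 47 = 128 + 45 \cdot 47 = 128 + 2115 = 2243$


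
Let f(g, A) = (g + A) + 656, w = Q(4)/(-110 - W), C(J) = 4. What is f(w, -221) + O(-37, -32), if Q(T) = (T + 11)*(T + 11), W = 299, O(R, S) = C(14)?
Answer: 179326/409 ≈ 438.45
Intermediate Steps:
O(R, S) = 4
Q(T) = (11 + T)**2 (Q(T) = (11 + T)*(11 + T) = (11 + T)**2)
w = -225/409 (w = (11 + 4)**2/(-110 - 1*299) = 15**2/(-110 - 299) = 225/(-409) = 225*(-1/409) = -225/409 ≈ -0.55012)
f(g, A) = 656 + A + g (f(g, A) = (A + g) + 656 = 656 + A + g)
f(w, -221) + O(-37, -32) = (656 - 221 - 225/409) + 4 = 177690/409 + 4 = 179326/409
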